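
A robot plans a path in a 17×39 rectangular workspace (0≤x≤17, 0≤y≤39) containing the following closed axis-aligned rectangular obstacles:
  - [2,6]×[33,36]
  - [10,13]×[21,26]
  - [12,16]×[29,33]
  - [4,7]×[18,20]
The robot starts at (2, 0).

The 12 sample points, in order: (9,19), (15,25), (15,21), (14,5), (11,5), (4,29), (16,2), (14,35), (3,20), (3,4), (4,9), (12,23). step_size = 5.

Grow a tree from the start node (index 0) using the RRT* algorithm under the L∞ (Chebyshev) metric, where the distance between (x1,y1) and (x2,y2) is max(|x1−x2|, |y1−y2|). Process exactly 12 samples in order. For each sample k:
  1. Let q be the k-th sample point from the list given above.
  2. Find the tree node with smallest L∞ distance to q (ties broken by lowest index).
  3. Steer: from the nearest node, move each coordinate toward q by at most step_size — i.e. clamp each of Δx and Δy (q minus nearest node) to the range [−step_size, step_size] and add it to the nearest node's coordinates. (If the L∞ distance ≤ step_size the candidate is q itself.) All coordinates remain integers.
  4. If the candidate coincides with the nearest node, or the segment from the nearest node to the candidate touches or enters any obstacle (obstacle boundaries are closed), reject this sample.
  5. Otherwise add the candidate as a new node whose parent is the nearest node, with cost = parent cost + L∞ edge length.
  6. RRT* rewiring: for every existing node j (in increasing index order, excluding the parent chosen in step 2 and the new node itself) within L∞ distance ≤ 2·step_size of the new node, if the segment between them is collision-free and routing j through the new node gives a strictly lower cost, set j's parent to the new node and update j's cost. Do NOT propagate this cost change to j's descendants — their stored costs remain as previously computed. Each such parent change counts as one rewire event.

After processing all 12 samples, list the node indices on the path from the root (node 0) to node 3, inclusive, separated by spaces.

Path: 0 1 2 3

1. q=(9,19) nearest=0 d=19 new=(7,5) → add node 1 parent=0 cost=5
2. q=(15,25) nearest=1 d=20 new=(12,10) → add node 2 parent=1 cost=10
3. q=(15,21) nearest=2 d=11 new=(15,15) → add node 3 parent=2 cost=15
4. q=(14,5) nearest=2 d=5 new=(14,5) → add node 4 parent=2 cost=15
5. q=(11,5) nearest=4 d=3 new=(11,5) → add node 5 parent=4 cost=18
6. q=(4,29) nearest=3 d=14 new=(10,20) → add node 6 parent=3 cost=20
7. q=(16,2) nearest=4 d=3 new=(16,2) → add node 7 parent=4 cost=18
8. q=(14,35) nearest=6 d=15 new=(14,25) → blocked by [10,13]×[21,26], reject
9. q=(3,20) nearest=6 d=7 new=(5,20) → blocked by [4,7]×[18,20], reject
10. q=(3,4) nearest=0 d=4 new=(3,4) → add node 8 parent=0 cost=4; rewire 5→8 (12<18)
11. q=(4,9) nearest=1 d=4 new=(4,9) → add node 9 parent=1 cost=9
12. q=(12,23) nearest=6 d=3 new=(12,23) → blocked by [10,13]×[21,26], reject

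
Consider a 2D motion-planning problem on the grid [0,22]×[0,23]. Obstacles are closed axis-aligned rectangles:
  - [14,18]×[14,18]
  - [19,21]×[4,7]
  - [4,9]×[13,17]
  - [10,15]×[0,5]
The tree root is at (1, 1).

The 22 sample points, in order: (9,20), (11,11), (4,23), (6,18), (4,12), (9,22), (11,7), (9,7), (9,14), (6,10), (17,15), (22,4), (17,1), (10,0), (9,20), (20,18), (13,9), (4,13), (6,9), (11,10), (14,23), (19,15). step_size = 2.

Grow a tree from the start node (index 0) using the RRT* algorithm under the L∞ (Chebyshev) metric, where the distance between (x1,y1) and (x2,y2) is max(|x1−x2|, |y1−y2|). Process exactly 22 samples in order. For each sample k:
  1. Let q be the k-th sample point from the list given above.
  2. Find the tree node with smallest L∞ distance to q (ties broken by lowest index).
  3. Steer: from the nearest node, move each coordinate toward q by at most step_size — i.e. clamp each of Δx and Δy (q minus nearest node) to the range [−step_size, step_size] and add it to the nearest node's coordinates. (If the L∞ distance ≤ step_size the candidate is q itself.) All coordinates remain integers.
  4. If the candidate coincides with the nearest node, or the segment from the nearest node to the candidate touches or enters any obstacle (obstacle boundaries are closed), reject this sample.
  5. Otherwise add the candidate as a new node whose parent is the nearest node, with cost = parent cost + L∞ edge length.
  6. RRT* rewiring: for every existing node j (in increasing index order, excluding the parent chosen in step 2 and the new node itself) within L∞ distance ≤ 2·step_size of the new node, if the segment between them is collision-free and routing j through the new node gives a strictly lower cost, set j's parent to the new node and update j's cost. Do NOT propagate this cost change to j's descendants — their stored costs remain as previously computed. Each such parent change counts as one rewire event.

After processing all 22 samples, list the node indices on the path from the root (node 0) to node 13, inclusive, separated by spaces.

1. q=(9,20) nearest=0 d=19 new=(3,3) → add node 1 parent=0 cost=2
2. q=(11,11) nearest=1 d=8 new=(5,5) → add node 2 parent=1 cost=4
3. q=(4,23) nearest=2 d=18 new=(4,7) → add node 3 parent=2 cost=6
4. q=(6,18) nearest=3 d=11 new=(6,9) → add node 4 parent=3 cost=8
5. q=(4,12) nearest=4 d=3 new=(4,11) → add node 5 parent=4 cost=10
6. q=(9,22) nearest=5 d=11 new=(6,13) → blocked by [4,9]×[13,17], reject
7. q=(11,7) nearest=4 d=5 new=(8,7) → add node 6 parent=4 cost=10
8. q=(9,7) nearest=6 d=1 new=(9,7) → add node 7 parent=6 cost=11
9. q=(9,14) nearest=4 d=5 new=(8,11) → add node 8 parent=4 cost=10
10. q=(6,10) nearest=4 d=1 new=(6,10) → add node 9 parent=4 cost=9
11. q=(17,15) nearest=7 d=8 new=(11,9) → add node 10 parent=7 cost=13
12. q=(22,4) nearest=10 d=11 new=(13,7) → add node 11 parent=10 cost=15
13. q=(17,1) nearest=11 d=6 new=(15,5) → blocked by [10,15]×[0,5], reject
14. q=(10,0) nearest=2 d=5 new=(7,3) → add node 12 parent=2 cost=6; rewire 7→12 (10<11)
15. q=(9,20) nearest=5 d=9 new=(6,13) → blocked by [4,9]×[13,17], reject
16. q=(20,18) nearest=10 d=9 new=(13,11) → add node 13 parent=10 cost=15
17. q=(13,9) nearest=10 d=2 new=(13,9) → add node 14 parent=10 cost=15
18. q=(4,13) nearest=5 d=2 new=(4,13) → blocked by [4,9]×[13,17], reject
19. q=(6,9) nearest=4 d=0 → coincident, reject
20. q=(11,10) nearest=10 d=1 new=(11,10) → add node 15 parent=10 cost=14
21. q=(14,23) nearest=5 d=12 new=(6,13) → blocked by [4,9]×[13,17], reject
22. q=(19,15) nearest=13 d=6 new=(15,13) → add node 16 parent=13 cost=17

Path: 0 1 2 12 7 10 13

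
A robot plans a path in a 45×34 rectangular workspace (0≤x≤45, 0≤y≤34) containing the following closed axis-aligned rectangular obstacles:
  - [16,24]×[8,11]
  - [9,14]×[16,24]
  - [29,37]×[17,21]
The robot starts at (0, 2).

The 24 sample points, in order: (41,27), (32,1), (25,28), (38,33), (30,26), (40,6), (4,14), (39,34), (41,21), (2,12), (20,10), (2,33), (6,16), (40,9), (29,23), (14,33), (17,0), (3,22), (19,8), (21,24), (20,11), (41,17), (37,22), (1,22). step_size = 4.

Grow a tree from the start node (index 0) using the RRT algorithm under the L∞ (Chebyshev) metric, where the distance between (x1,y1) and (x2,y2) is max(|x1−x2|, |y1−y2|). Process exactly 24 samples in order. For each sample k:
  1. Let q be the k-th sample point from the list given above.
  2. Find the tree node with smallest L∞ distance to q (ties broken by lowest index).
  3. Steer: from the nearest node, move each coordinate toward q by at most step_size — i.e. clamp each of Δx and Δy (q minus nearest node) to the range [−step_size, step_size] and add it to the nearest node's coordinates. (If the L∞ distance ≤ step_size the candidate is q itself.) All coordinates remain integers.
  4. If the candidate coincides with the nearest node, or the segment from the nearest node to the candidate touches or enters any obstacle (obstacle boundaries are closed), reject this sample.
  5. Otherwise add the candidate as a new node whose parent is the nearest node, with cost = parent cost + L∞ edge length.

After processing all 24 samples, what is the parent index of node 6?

1. q=(41,27) nearest=0 d=41 new=(4,6) → add node 1 parent=0 cost=4
2. q=(32,1) nearest=1 d=28 new=(8,2) → add node 2 parent=1 cost=8
3. q=(25,28) nearest=1 d=22 new=(8,10) → add node 3 parent=1 cost=8
4. q=(38,33) nearest=3 d=30 new=(12,14) → add node 4 parent=3 cost=12
5. q=(30,26) nearest=4 d=18 new=(16,18) → blocked by [9,14]×[16,24], reject
6. q=(40,6) nearest=4 d=28 new=(16,10) → blocked by [16,24]×[8,11], reject
7. q=(4,14) nearest=3 d=4 new=(4,14) → add node 5 parent=3 cost=12
8. q=(39,34) nearest=4 d=27 new=(16,18) → blocked by [9,14]×[16,24], reject
9. q=(41,21) nearest=4 d=29 new=(16,18) → blocked by [9,14]×[16,24], reject
10. q=(2,12) nearest=5 d=2 new=(2,12) → add node 6 parent=5 cost=14
11. q=(20,10) nearest=4 d=8 new=(16,10) → blocked by [16,24]×[8,11], reject
12. q=(2,33) nearest=4 d=19 new=(8,18) → blocked by [9,14]×[16,24], reject
13. q=(6,16) nearest=5 d=2 new=(6,16) → add node 7 parent=5 cost=14
14. q=(40,9) nearest=4 d=28 new=(16,10) → blocked by [16,24]×[8,11], reject
15. q=(29,23) nearest=4 d=17 new=(16,18) → blocked by [9,14]×[16,24], reject
16. q=(14,33) nearest=7 d=17 new=(10,20) → blocked by [9,14]×[16,24], reject
17. q=(17,0) nearest=2 d=9 new=(12,0) → add node 8 parent=2 cost=12
18. q=(3,22) nearest=7 d=6 new=(3,20) → add node 9 parent=7 cost=18
19. q=(19,8) nearest=4 d=7 new=(16,10) → blocked by [16,24]×[8,11], reject
20. q=(21,24) nearest=4 d=10 new=(16,18) → blocked by [9,14]×[16,24], reject
21. q=(20,11) nearest=4 d=8 new=(16,11) → blocked by [16,24]×[8,11], reject
22. q=(41,17) nearest=4 d=29 new=(16,17) → add node 10 parent=4 cost=16
23. q=(37,22) nearest=10 d=21 new=(20,21) → add node 11 parent=10 cost=20
24. q=(1,22) nearest=9 d=2 new=(1,22) → add node 12 parent=9 cost=20

Parent of node 6: 5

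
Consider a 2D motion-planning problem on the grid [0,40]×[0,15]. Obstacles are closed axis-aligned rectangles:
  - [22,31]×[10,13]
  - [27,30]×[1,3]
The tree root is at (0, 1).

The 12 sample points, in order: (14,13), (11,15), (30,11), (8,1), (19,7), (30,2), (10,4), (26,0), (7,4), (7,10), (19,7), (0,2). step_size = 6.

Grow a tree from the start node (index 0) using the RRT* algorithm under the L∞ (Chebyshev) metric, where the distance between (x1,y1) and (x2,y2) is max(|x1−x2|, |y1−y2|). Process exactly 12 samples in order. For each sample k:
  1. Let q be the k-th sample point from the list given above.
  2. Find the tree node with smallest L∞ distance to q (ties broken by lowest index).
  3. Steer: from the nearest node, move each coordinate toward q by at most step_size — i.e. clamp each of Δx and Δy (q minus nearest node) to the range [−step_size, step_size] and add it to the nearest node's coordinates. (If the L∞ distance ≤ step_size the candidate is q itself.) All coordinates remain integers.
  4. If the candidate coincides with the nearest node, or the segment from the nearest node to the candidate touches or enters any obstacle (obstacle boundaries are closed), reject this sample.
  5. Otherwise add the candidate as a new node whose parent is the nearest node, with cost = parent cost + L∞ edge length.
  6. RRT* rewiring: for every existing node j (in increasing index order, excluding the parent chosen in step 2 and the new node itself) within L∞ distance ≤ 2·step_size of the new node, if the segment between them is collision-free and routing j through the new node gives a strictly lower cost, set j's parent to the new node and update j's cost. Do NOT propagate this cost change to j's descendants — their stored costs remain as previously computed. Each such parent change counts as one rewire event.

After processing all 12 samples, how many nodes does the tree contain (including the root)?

1. q=(14,13) nearest=0 d=14 new=(6,7) → add node 1 parent=0 cost=6
2. q=(11,15) nearest=1 d=8 new=(11,13) → add node 2 parent=1 cost=12
3. q=(30,11) nearest=2 d=19 new=(17,11) → add node 3 parent=2 cost=18
4. q=(8,1) nearest=1 d=6 new=(8,1) → add node 4 parent=1 cost=12
5. q=(19,7) nearest=3 d=4 new=(19,7) → add node 5 parent=3 cost=22
6. q=(30,2) nearest=5 d=11 new=(25,2) → add node 6 parent=5 cost=28
7. q=(10,4) nearest=4 d=3 new=(10,4) → add node 7 parent=4 cost=15
8. q=(26,0) nearest=6 d=2 new=(26,0) → add node 8 parent=6 cost=30
9. q=(7,4) nearest=1 d=3 new=(7,4) → add node 9 parent=1 cost=9; rewire 5→9 (21<22); rewire 7→9 (12<15)
10. q=(7,10) nearest=1 d=3 new=(7,10) → add node 10 parent=1 cost=9
11. q=(19,7) nearest=5 d=0 → coincident, reject
12. q=(0,2) nearest=0 d=1 new=(0,2) → add node 11 parent=0 cost=1; rewire 4→11 (9<12); rewire 7→11 (11<12); rewire 9→11 (8<9)

Node count: 12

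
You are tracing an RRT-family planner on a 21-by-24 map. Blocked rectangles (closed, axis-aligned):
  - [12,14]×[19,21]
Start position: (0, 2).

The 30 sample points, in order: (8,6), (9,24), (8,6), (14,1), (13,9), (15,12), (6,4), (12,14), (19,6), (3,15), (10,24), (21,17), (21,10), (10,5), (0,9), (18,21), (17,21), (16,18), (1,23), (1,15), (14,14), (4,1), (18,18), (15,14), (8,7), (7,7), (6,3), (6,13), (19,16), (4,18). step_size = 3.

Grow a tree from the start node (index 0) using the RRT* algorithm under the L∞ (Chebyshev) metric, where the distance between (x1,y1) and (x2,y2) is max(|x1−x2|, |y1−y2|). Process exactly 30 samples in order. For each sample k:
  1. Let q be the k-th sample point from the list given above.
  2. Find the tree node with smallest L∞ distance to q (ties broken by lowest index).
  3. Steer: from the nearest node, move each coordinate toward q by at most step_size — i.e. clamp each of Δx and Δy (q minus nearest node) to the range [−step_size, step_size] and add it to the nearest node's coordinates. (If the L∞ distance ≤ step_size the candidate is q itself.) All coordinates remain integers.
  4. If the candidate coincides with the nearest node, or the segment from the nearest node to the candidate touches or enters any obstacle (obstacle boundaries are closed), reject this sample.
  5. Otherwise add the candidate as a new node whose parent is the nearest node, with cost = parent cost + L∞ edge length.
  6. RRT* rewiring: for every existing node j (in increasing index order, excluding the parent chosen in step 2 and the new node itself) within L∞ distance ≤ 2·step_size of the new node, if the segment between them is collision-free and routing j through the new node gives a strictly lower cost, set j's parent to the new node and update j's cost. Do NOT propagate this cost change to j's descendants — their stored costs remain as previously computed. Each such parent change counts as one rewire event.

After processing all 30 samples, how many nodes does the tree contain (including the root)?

1. q=(8,6) nearest=0 d=8 new=(3,5) → add node 1 parent=0 cost=3
2. q=(9,24) nearest=1 d=19 new=(6,8) → add node 2 parent=1 cost=6
3. q=(8,6) nearest=2 d=2 new=(8,6) → add node 3 parent=2 cost=8
4. q=(14,1) nearest=3 d=6 new=(11,3) → add node 4 parent=3 cost=11
5. q=(13,9) nearest=3 d=5 new=(11,9) → add node 5 parent=3 cost=11
6. q=(15,12) nearest=5 d=4 new=(14,12) → add node 6 parent=5 cost=14
7. q=(6,4) nearest=3 d=2 new=(6,4) → add node 7 parent=3 cost=10
8. q=(12,14) nearest=6 d=2 new=(12,14) → add node 8 parent=6 cost=16
9. q=(19,6) nearest=6 d=6 new=(17,9) → add node 9 parent=6 cost=17
10. q=(3,15) nearest=2 d=7 new=(3,11) → add node 10 parent=2 cost=9
11. q=(10,24) nearest=8 d=10 new=(10,17) → add node 11 parent=8 cost=19
12. q=(21,17) nearest=6 d=7 new=(17,15) → add node 12 parent=6 cost=17
13. q=(21,10) nearest=9 d=4 new=(20,10) → add node 13 parent=9 cost=20
14. q=(10,5) nearest=3 d=2 new=(10,5) → add node 14 parent=3 cost=10
15. q=(0,9) nearest=10 d=3 new=(0,9) → add node 15 parent=10 cost=12
16. q=(18,21) nearest=12 d=6 new=(18,18) → add node 16 parent=12 cost=20
17. q=(17,21) nearest=16 d=3 new=(17,21) → add node 17 parent=16 cost=23
18. q=(16,18) nearest=16 d=2 new=(16,18) → add node 18 parent=16 cost=22
19. q=(1,23) nearest=11 d=9 new=(7,20) → add node 19 parent=11 cost=22
20. q=(1,15) nearest=10 d=4 new=(1,14) → add node 20 parent=10 cost=12; rewire 19→20 (18<22)
21. q=(14,14) nearest=6 d=2 new=(14,14) → add node 21 parent=6 cost=16; rewire 18→21 (20<22)
22. q=(4,1) nearest=7 d=3 new=(4,1) → add node 22 parent=7 cost=13
23. q=(18,18) nearest=16 d=0 → coincident, reject
24. q=(15,14) nearest=21 d=1 new=(15,14) → add node 23 parent=21 cost=17
25. q=(8,7) nearest=3 d=1 new=(8,7) → add node 24 parent=3 cost=9
26. q=(7,7) nearest=2 d=1 new=(7,7) → add node 25 parent=2 cost=7; rewire 24→25 (8<9)
27. q=(6,3) nearest=7 d=1 new=(6,3) → add node 26 parent=7 cost=11
28. q=(6,13) nearest=10 d=3 new=(6,13) → add node 27 parent=10 cost=12; rewire 11→27 (16<19)
29. q=(19,16) nearest=12 d=2 new=(19,16) → add node 28 parent=12 cost=19
30. q=(4,18) nearest=19 d=3 new=(4,18) → add node 29 parent=19 cost=21

Node count: 30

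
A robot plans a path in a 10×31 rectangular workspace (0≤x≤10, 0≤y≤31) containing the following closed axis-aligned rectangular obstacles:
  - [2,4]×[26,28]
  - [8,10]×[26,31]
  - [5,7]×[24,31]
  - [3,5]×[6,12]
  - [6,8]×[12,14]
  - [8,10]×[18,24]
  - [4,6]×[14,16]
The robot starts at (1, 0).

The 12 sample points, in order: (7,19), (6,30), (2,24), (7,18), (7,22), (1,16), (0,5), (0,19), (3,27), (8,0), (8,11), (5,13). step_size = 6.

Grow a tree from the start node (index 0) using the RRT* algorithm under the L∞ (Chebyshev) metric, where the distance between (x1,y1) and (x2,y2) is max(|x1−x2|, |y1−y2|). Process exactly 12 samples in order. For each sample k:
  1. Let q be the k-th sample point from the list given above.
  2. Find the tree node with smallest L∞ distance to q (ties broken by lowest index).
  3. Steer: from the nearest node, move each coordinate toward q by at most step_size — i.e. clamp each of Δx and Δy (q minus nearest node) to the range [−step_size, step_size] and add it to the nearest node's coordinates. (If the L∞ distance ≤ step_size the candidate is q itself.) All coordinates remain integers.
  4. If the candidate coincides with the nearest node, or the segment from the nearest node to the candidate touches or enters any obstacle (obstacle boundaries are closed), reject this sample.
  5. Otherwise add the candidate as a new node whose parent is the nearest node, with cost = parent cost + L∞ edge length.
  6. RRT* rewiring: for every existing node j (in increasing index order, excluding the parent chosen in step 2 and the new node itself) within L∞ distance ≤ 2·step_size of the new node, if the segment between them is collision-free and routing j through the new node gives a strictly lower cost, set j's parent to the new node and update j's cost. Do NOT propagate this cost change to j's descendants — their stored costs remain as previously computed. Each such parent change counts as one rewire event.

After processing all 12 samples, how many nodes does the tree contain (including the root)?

Node count: 5

1. q=(7,19) nearest=0 d=19 new=(7,6) → add node 1 parent=0 cost=6
2. q=(6,30) nearest=1 d=24 new=(6,12) → blocked by [6,8]×[12,14], reject
3. q=(2,24) nearest=1 d=18 new=(2,12) → blocked by [3,5]×[6,12], reject
4. q=(7,18) nearest=1 d=12 new=(7,12) → blocked by [6,8]×[12,14], reject
5. q=(7,22) nearest=1 d=16 new=(7,12) → blocked by [6,8]×[12,14], reject
6. q=(1,16) nearest=1 d=10 new=(1,12) → blocked by [3,5]×[6,12], reject
7. q=(0,5) nearest=0 d=5 new=(0,5) → add node 2 parent=0 cost=5
8. q=(0,19) nearest=1 d=13 new=(1,12) → blocked by [3,5]×[6,12], reject
9. q=(3,27) nearest=1 d=21 new=(3,12) → blocked by [3,5]×[6,12], reject
10. q=(8,0) nearest=1 d=6 new=(8,0) → add node 3 parent=1 cost=12
11. q=(8,11) nearest=1 d=5 new=(8,11) → add node 4 parent=1 cost=11
12. q=(5,13) nearest=4 d=3 new=(5,13) → blocked by [6,8]×[12,14], reject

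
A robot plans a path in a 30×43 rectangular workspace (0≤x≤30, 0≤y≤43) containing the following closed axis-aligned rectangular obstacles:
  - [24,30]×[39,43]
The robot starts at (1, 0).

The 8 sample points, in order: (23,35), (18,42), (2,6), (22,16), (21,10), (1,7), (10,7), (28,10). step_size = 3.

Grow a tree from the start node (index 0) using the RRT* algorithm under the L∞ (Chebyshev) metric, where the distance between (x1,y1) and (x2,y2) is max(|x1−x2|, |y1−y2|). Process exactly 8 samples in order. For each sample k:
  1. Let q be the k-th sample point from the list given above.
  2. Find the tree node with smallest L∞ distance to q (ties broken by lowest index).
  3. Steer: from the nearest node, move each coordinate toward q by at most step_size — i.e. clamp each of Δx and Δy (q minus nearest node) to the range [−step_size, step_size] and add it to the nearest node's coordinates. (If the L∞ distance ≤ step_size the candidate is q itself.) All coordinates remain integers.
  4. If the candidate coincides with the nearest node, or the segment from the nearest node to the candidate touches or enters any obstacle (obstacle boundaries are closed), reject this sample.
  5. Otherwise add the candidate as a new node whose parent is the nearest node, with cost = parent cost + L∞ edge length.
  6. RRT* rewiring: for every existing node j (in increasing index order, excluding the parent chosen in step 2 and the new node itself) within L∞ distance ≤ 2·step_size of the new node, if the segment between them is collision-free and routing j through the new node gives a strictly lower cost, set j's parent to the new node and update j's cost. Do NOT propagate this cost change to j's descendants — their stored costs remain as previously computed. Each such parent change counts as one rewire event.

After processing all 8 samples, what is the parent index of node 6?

1. q=(23,35) nearest=0 d=35 new=(4,3) → add node 1 parent=0 cost=3
2. q=(18,42) nearest=1 d=39 new=(7,6) → add node 2 parent=1 cost=6
3. q=(2,6) nearest=1 d=3 new=(2,6) → add node 3 parent=1 cost=6
4. q=(22,16) nearest=2 d=15 new=(10,9) → add node 4 parent=2 cost=9
5. q=(21,10) nearest=4 d=11 new=(13,10) → add node 5 parent=4 cost=12
6. q=(1,7) nearest=3 d=1 new=(1,7) → add node 6 parent=3 cost=7
7. q=(10,7) nearest=4 d=2 new=(10,7) → add node 7 parent=4 cost=11
8. q=(28,10) nearest=5 d=15 new=(16,10) → add node 8 parent=5 cost=15

Parent of node 6: 3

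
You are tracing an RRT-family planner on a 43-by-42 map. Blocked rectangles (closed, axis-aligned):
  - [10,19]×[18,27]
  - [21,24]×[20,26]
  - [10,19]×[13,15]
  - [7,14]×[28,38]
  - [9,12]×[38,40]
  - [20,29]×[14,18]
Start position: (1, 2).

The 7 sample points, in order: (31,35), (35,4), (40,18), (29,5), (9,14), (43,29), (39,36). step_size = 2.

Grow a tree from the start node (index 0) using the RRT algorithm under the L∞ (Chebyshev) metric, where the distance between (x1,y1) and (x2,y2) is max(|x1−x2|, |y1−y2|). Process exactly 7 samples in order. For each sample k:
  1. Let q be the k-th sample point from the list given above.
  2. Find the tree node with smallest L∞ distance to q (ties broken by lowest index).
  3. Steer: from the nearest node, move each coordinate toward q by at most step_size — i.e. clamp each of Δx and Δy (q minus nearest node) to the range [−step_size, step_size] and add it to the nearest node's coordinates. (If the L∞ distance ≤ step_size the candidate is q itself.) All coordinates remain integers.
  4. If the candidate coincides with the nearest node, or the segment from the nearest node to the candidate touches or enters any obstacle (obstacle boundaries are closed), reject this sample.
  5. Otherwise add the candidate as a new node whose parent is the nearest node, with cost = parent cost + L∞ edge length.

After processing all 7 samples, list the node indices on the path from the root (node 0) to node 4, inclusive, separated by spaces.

Path: 0 1 2 3 4

1. q=(31,35) nearest=0 d=33 new=(3,4) → add node 1 parent=0 cost=2
2. q=(35,4) nearest=1 d=32 new=(5,4) → add node 2 parent=1 cost=4
3. q=(40,18) nearest=2 d=35 new=(7,6) → add node 3 parent=2 cost=6
4. q=(29,5) nearest=3 d=22 new=(9,5) → add node 4 parent=3 cost=8
5. q=(9,14) nearest=3 d=8 new=(9,8) → add node 5 parent=3 cost=8
6. q=(43,29) nearest=4 d=34 new=(11,7) → add node 6 parent=4 cost=10
7. q=(39,36) nearest=6 d=29 new=(13,9) → add node 7 parent=6 cost=12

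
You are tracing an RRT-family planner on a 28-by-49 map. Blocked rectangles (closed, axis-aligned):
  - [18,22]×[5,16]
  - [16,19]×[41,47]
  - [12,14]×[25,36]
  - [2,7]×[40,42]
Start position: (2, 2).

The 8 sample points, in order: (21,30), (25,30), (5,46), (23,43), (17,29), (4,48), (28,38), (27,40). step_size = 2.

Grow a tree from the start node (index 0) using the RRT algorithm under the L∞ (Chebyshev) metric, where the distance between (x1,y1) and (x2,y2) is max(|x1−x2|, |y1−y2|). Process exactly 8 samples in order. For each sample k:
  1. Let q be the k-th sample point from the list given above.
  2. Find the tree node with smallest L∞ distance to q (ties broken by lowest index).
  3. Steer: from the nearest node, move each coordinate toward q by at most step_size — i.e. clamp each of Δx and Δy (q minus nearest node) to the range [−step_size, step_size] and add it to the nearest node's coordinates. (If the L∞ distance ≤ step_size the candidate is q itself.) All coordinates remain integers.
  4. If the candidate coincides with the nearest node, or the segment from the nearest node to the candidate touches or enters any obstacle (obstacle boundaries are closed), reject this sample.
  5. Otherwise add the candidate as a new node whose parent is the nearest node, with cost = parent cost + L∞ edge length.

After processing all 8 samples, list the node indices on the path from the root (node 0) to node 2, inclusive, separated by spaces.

1. q=(21,30) nearest=0 d=28 new=(4,4) → add node 1 parent=0 cost=2
2. q=(25,30) nearest=1 d=26 new=(6,6) → add node 2 parent=1 cost=4
3. q=(5,46) nearest=2 d=40 new=(5,8) → add node 3 parent=2 cost=6
4. q=(23,43) nearest=3 d=35 new=(7,10) → add node 4 parent=3 cost=8
5. q=(17,29) nearest=4 d=19 new=(9,12) → add node 5 parent=4 cost=10
6. q=(4,48) nearest=5 d=36 new=(7,14) → add node 6 parent=5 cost=12
7. q=(28,38) nearest=6 d=24 new=(9,16) → add node 7 parent=6 cost=14
8. q=(27,40) nearest=7 d=24 new=(11,18) → add node 8 parent=7 cost=16

Path: 0 1 2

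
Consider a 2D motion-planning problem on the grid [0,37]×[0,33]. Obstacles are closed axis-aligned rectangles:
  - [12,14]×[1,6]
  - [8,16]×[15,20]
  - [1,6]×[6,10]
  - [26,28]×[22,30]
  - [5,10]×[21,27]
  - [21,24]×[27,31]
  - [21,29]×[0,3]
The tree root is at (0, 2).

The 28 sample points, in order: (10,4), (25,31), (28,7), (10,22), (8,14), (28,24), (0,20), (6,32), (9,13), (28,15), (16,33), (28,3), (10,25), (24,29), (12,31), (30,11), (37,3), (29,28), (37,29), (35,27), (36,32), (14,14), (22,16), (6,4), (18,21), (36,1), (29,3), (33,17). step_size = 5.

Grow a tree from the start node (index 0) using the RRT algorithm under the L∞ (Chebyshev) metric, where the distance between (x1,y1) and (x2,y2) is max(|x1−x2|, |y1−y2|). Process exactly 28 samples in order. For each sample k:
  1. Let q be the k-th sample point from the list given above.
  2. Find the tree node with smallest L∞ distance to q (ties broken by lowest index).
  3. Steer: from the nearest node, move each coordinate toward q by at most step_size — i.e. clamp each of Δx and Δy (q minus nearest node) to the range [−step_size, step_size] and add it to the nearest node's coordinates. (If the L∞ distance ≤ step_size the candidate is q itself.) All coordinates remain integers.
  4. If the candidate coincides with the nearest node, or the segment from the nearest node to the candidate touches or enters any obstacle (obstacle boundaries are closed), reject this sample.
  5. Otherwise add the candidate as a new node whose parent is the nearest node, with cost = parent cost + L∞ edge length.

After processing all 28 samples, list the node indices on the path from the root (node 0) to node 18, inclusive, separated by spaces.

Path: 0 1 2 3 6 9 12 13 18

1. q=(10,4) nearest=0 d=10 new=(5,4) → add node 1 parent=0 cost=5
2. q=(25,31) nearest=1 d=27 new=(10,9) → add node 2 parent=1 cost=10
3. q=(28,7) nearest=2 d=18 new=(15,7) → add node 3 parent=2 cost=15
4. q=(10,22) nearest=2 d=13 new=(10,14) → add node 4 parent=2 cost=15
5. q=(8,14) nearest=4 d=2 new=(8,14) → add node 5 parent=4 cost=17
6. q=(28,24) nearest=3 d=17 new=(20,12) → add node 6 parent=3 cost=20
7. q=(0,20) nearest=5 d=8 new=(3,19) → add node 7 parent=5 cost=22
8. q=(6,32) nearest=7 d=13 new=(6,24) → blocked by [5,10]×[21,27], reject
9. q=(9,13) nearest=4 d=1 new=(9,13) → add node 8 parent=4 cost=16
10. q=(28,15) nearest=6 d=8 new=(25,15) → add node 9 parent=6 cost=25
11. q=(16,33) nearest=7 d=14 new=(8,24) → blocked by [5,10]×[21,27], reject
12. q=(28,3) nearest=6 d=9 new=(25,7) → add node 10 parent=6 cost=25
13. q=(10,25) nearest=7 d=7 new=(8,24) → blocked by [5,10]×[21,27], reject
14. q=(24,29) nearest=9 d=14 new=(24,20) → add node 11 parent=9 cost=30
15. q=(12,31) nearest=7 d=12 new=(8,24) → blocked by [5,10]×[21,27], reject
16. q=(30,11) nearest=9 d=5 new=(30,11) → add node 12 parent=9 cost=30
17. q=(37,3) nearest=12 d=8 new=(35,6) → add node 13 parent=12 cost=35
18. q=(29,28) nearest=11 d=8 new=(29,25) → blocked by [26,28]×[22,30], reject
19. q=(37,29) nearest=11 d=13 new=(29,25) → blocked by [26,28]×[22,30], reject
20. q=(35,27) nearest=11 d=11 new=(29,25) → blocked by [26,28]×[22,30], reject
21. q=(36,32) nearest=11 d=12 new=(29,25) → blocked by [26,28]×[22,30], reject
22. q=(14,14) nearest=4 d=4 new=(14,14) → add node 14 parent=4 cost=19
23. q=(22,16) nearest=9 d=3 new=(22,16) → add node 15 parent=9 cost=28
24. q=(6,4) nearest=1 d=1 new=(6,4) → add node 16 parent=1 cost=6
25. q=(18,21) nearest=15 d=5 new=(18,21) → add node 17 parent=15 cost=33
26. q=(36,1) nearest=13 d=5 new=(36,1) → add node 18 parent=13 cost=40
27. q=(29,3) nearest=10 d=4 new=(29,3) → blocked by [21,29]×[0,3], reject
28. q=(33,17) nearest=12 d=6 new=(33,16) → add node 19 parent=12 cost=35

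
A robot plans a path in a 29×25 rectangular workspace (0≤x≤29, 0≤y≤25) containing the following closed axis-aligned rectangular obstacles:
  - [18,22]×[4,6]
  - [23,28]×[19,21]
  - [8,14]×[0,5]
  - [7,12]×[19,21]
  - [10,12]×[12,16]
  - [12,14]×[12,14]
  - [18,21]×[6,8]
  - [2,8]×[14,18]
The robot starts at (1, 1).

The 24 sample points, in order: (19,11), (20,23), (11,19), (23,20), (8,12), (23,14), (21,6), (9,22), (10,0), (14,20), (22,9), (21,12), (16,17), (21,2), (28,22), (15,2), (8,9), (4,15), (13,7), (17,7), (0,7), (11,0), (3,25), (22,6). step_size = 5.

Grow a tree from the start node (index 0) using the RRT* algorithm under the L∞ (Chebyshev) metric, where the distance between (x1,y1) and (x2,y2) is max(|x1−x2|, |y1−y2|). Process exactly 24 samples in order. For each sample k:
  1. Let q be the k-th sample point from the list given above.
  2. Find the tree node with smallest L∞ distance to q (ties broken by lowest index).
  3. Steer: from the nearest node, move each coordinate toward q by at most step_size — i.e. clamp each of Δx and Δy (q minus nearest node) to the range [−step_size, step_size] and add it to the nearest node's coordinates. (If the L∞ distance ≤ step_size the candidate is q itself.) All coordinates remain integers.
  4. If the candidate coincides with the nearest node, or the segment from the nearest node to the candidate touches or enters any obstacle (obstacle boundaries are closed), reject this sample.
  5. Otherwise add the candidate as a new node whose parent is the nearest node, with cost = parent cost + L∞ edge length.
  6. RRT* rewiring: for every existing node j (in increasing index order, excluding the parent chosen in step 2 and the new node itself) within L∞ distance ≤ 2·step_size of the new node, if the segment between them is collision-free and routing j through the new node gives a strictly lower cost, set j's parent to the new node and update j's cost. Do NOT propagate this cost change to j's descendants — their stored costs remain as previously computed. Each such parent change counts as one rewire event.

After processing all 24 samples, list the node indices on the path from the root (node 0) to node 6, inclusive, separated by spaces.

1. q=(19,11) nearest=0 d=18 new=(6,6) → add node 1 parent=0 cost=5
2. q=(20,23) nearest=1 d=17 new=(11,11) → add node 2 parent=1 cost=10
3. q=(11,19) nearest=2 d=8 new=(11,16) → blocked by [10,12]×[12,16], reject
4. q=(23,20) nearest=2 d=12 new=(16,16) → blocked by [10,12]×[12,16], reject
5. q=(8,12) nearest=2 d=3 new=(8,12) → add node 3 parent=2 cost=13
6. q=(23,14) nearest=2 d=12 new=(16,14) → blocked by [12,14]×[12,14], reject
7. q=(21,6) nearest=2 d=10 new=(16,6) → add node 4 parent=2 cost=15
8. q=(9,22) nearest=3 d=10 new=(9,17) → add node 5 parent=3 cost=18
9. q=(10,0) nearest=1 d=6 new=(10,1) → blocked by [8,14]×[0,5], reject
10. q=(14,20) nearest=5 d=5 new=(14,20) → add node 6 parent=5 cost=23
11. q=(22,9) nearest=4 d=6 new=(21,9) → blocked by [18,21]×[6,8], reject
12. q=(21,12) nearest=4 d=6 new=(21,11) → blocked by [18,21]×[6,8], reject
13. q=(16,17) nearest=6 d=3 new=(16,17) → add node 7 parent=6 cost=26
14. q=(21,2) nearest=4 d=5 new=(21,2) → blocked by [18,22]×[4,6], reject
15. q=(28,22) nearest=7 d=12 new=(21,22) → add node 8 parent=7 cost=31
16. q=(15,2) nearest=4 d=4 new=(15,2) → add node 9 parent=4 cost=19
17. q=(8,9) nearest=1 d=3 new=(8,9) → add node 10 parent=1 cost=8; rewire 3→10 (11<13); rewire 5→10 (16<18)
18. q=(4,15) nearest=3 d=4 new=(4,15) → blocked by [2,8]×[14,18], reject
19. q=(13,7) nearest=4 d=3 new=(13,7) → add node 11 parent=4 cost=18
20. q=(17,7) nearest=4 d=1 new=(17,7) → add node 12 parent=4 cost=16
21. q=(0,7) nearest=0 d=6 new=(0,6) → add node 13 parent=0 cost=5
22. q=(11,0) nearest=9 d=4 new=(11,0) → blocked by [8,14]×[0,5], reject
23. q=(3,25) nearest=5 d=8 new=(4,22) → blocked by [7,12]×[19,21], reject
24. q=(22,6) nearest=12 d=5 new=(22,6) → blocked by [18,22]×[4,6], reject

Path: 0 1 10 5 6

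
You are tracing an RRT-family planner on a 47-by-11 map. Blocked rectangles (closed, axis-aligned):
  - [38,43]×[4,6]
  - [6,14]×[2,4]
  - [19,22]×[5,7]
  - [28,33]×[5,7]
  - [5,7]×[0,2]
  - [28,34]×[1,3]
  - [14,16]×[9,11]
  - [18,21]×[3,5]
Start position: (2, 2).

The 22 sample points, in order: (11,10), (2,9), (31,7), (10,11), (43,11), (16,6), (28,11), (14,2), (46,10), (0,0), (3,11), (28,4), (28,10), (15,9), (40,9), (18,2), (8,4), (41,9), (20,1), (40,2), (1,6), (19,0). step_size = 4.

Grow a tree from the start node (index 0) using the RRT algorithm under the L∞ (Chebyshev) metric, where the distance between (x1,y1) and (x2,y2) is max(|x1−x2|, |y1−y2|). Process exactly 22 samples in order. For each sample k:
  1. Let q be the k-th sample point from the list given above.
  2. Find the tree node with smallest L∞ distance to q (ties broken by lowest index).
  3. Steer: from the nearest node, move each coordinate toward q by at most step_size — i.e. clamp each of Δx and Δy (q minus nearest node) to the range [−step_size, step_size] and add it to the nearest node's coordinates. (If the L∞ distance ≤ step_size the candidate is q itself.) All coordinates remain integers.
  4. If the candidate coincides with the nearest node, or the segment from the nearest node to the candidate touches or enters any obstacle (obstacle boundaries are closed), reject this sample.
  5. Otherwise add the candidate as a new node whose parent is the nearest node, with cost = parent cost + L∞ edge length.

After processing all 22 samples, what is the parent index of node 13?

1. q=(11,10) nearest=0 d=9 new=(6,6) → add node 1 parent=0 cost=4
2. q=(2,9) nearest=1 d=4 new=(2,9) → add node 2 parent=1 cost=8
3. q=(31,7) nearest=1 d=25 new=(10,7) → add node 3 parent=1 cost=8
4. q=(10,11) nearest=3 d=4 new=(10,11) → add node 4 parent=3 cost=12
5. q=(43,11) nearest=3 d=33 new=(14,11) → blocked by [14,16]×[9,11], reject
6. q=(16,6) nearest=3 d=6 new=(14,6) → add node 5 parent=3 cost=12
7. q=(28,11) nearest=5 d=14 new=(18,10) → add node 6 parent=5 cost=16
8. q=(14,2) nearest=5 d=4 new=(14,2) → blocked by [6,14]×[2,4], reject
9. q=(46,10) nearest=6 d=28 new=(22,10) → add node 7 parent=6 cost=20
10. q=(0,0) nearest=0 d=2 new=(0,0) → add node 8 parent=0 cost=2
11. q=(3,11) nearest=2 d=2 new=(3,11) → add node 9 parent=2 cost=10
12. q=(28,4) nearest=7 d=6 new=(26,6) → add node 10 parent=7 cost=24
13. q=(28,10) nearest=10 d=4 new=(28,10) → add node 11 parent=10 cost=28
14. q=(15,9) nearest=5 d=3 new=(15,9) → blocked by [14,16]×[9,11], reject
15. q=(40,9) nearest=11 d=12 new=(32,9) → add node 12 parent=11 cost=32
16. q=(18,2) nearest=5 d=4 new=(18,2) → add node 13 parent=5 cost=16
17. q=(8,4) nearest=1 d=2 new=(8,4) → blocked by [6,14]×[2,4], reject
18. q=(41,9) nearest=12 d=9 new=(36,9) → add node 14 parent=12 cost=36
19. q=(20,1) nearest=13 d=2 new=(20,1) → add node 15 parent=13 cost=18
20. q=(40,2) nearest=14 d=7 new=(40,5) → blocked by [38,43]×[4,6], reject
21. q=(1,6) nearest=2 d=3 new=(1,6) → add node 16 parent=2 cost=11
22. q=(19,0) nearest=15 d=1 new=(19,0) → add node 17 parent=15 cost=19

Parent of node 13: 5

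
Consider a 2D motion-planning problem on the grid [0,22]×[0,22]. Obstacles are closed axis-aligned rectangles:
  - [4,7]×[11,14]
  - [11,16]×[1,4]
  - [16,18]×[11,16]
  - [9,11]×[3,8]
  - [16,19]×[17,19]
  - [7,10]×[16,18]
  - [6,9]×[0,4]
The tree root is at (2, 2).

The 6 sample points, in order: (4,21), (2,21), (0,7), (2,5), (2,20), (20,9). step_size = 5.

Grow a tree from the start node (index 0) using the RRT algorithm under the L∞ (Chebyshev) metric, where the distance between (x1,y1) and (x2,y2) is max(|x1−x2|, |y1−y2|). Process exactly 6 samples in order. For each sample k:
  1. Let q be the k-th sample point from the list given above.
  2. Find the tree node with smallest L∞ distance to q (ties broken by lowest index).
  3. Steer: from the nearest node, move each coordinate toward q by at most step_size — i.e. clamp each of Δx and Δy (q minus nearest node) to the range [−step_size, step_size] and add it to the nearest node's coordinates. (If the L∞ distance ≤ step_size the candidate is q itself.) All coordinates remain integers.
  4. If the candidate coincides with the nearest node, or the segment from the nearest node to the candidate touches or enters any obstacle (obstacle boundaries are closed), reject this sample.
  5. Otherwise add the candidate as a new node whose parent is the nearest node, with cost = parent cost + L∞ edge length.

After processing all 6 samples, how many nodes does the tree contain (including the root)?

1. q=(4,21) nearest=0 d=19 new=(4,7) → add node 1 parent=0 cost=5
2. q=(2,21) nearest=1 d=14 new=(2,12) → add node 2 parent=1 cost=10
3. q=(0,7) nearest=1 d=4 new=(0,7) → add node 3 parent=1 cost=9
4. q=(2,5) nearest=1 d=2 new=(2,5) → add node 4 parent=1 cost=7
5. q=(2,20) nearest=2 d=8 new=(2,17) → add node 5 parent=2 cost=15
6. q=(20,9) nearest=1 d=16 new=(9,9) → add node 6 parent=1 cost=10

Node count: 7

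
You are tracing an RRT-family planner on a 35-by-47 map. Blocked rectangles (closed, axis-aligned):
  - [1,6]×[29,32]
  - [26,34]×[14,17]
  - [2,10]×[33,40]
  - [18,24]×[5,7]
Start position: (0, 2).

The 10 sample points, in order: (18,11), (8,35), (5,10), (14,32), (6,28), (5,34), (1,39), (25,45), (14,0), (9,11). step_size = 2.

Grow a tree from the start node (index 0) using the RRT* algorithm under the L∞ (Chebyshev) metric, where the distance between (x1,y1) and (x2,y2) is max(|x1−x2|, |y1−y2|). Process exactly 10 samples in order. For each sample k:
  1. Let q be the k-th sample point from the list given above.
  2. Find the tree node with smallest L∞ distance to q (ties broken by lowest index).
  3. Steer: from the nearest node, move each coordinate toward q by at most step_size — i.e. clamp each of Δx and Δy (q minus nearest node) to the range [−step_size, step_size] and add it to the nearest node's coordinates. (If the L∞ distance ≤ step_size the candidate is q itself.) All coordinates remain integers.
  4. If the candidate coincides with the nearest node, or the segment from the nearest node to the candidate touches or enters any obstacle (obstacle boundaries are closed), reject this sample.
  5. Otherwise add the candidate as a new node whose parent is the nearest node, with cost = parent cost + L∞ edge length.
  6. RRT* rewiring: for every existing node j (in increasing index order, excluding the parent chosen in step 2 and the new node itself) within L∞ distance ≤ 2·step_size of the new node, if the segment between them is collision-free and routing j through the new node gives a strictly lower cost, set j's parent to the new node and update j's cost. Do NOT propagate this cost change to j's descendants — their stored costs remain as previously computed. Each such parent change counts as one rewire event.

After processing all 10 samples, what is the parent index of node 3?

Parent of node 3: 2

1. q=(18,11) nearest=0 d=18 new=(2,4) → add node 1 parent=0 cost=2
2. q=(8,35) nearest=1 d=31 new=(4,6) → add node 2 parent=1 cost=4
3. q=(5,10) nearest=2 d=4 new=(5,8) → add node 3 parent=2 cost=6
4. q=(14,32) nearest=3 d=24 new=(7,10) → add node 4 parent=3 cost=8
5. q=(6,28) nearest=4 d=18 new=(6,12) → add node 5 parent=4 cost=10
6. q=(5,34) nearest=5 d=22 new=(5,14) → add node 6 parent=5 cost=12
7. q=(1,39) nearest=6 d=25 new=(3,16) → add node 7 parent=6 cost=14
8. q=(25,45) nearest=7 d=29 new=(5,18) → add node 8 parent=7 cost=16
9. q=(14,0) nearest=3 d=9 new=(7,6) → add node 9 parent=3 cost=8
10. q=(9,11) nearest=4 d=2 new=(9,11) → add node 10 parent=4 cost=10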